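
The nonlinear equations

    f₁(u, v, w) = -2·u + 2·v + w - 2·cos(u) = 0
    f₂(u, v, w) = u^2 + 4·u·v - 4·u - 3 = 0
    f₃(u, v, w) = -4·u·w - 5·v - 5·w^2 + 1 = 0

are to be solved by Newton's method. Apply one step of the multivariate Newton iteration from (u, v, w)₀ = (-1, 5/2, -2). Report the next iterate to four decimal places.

(-0.3647, 1.1353, -0.8502)

At (-1, 5/2, -2): F = (3.919395, -8.0000, -39.5000).
Jacobian J = [[2·sin(u) - 2, 2, 1], [2·u + 4·v - 4, 4·u, 0], [-4·w, -5, -4·u - 10·w]].
At the point, J = [[-3.682942, 2.0000, 1.0000], [4.0000, -4.0000, 0.0000], [8.0000, -5.0000, 24.0000]] (det J = 173.562429).
Solving J·Δ = −F gives Δ = (0.6353, -1.3647, 1.1498).
Then the next iterate is (u, v, w)₁ = (-0.3647, 1.1353, -0.8502).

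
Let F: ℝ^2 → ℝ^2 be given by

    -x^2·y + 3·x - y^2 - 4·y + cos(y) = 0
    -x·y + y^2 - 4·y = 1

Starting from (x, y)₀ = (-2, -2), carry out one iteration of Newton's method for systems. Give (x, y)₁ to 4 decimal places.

(-1.6720, -0.7240)

At (-2, -2): F = (5.583853, 7.0000).
Jacobian J = [[-2·x·y + 3, -x^2 - 2·y - sin(y) - 4], [-y, -x + 2·y - 4]].
At the point, J = [[-5.0000, -3.090703], [2.0000, -6.0000]] (det J = 36.181405).
Solving J·Δ = −F gives Δ = (0.3280, 1.2760).
Then the next iterate is (x, y)₁ = (-1.6720, -0.7240).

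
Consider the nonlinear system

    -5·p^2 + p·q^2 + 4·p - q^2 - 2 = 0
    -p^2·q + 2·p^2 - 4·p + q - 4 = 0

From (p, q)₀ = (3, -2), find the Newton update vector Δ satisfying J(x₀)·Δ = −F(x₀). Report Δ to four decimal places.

At (3, -2): F = (-27.0000, 18.0000).
Jacobian J = [[-10·p + q^2 + 4, 2·p·q - 2·q], [-2·p·q + 4·p - 4, -p^2 + 1]].
At the point, J = [[-22.0000, -8.0000], [20.0000, -8.0000]] (det J = 336.0000).
Solving J·Δ = −F gives Δ = (-1.0714, -0.4286).

(-1.0714, -0.4286)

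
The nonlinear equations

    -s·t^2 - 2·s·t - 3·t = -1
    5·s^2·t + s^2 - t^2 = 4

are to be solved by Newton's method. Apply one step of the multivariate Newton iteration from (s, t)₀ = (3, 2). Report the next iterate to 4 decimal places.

At (3, 2): F = (-29.0000, 91.0000).
Jacobian J = [[-t^2 - 2·t, -2·s·t - 2·s - 3], [10·s·t + 2·s, 5·s^2 - 2·t]].
At the point, J = [[-8.0000, -21.0000], [66.0000, 41.0000]] (det J = 1058.0000).
Solving J·Δ = −F gives Δ = (-0.6824, -1.1210).
Then the next iterate is (s, t)₁ = (2.3176, 0.8790).

(2.3176, 0.8790)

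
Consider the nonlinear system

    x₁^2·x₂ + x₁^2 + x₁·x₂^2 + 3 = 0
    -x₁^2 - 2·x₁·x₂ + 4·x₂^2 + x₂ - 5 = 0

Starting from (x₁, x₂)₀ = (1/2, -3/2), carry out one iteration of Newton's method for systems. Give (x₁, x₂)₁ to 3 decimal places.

At (1/2, -3/2): F = (4.000, 3.750).
Jacobian J = [[2·x₁·x₂ + 2·x₁ + x₂^2, x₁^2 + 2·x₁·x₂], [-2·x₁ - 2·x₂, -2·x₁ + 8·x₂ + 1]].
At the point, J = [[1.750, -1.250], [2.000, -12.000]] (det J = -18.500).
Solving J·Δ = −F gives Δ = (-2.341, -0.078).
Then the next iterate is (x₁, x₂)₁ = (-1.841, -1.578).

(-1.841, -1.578)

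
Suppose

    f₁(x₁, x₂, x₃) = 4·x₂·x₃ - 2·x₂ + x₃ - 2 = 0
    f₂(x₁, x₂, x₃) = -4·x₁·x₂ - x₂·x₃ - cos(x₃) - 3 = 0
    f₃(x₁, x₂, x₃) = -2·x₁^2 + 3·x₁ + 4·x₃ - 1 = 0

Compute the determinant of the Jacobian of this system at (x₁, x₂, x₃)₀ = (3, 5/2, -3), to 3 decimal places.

-1783.781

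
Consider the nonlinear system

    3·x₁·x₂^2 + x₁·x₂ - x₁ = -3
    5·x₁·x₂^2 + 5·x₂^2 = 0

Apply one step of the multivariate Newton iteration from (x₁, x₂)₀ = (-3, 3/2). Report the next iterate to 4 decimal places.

(-2.0625, 1.1016)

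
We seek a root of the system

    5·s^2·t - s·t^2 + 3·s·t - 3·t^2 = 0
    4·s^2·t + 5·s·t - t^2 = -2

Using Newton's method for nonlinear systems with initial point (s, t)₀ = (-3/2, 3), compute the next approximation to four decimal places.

(-1.2681, 1.3623)

At (-3/2, 3): F = (6.7500, -2.5000).
Jacobian J = [[10·s·t - t^2 + 3·t, 5·s^2 - 2·s·t + 3·s - 6·t], [8·s·t + 5·t, 4·s^2 + 5·s - 2·t]].
At the point, J = [[-45.0000, -2.2500], [-21.0000, -4.5000]] (det J = 155.2500).
Solving J·Δ = −F gives Δ = (0.2319, -1.6377).
Then the next iterate is (s, t)₁ = (-1.2681, 1.3623).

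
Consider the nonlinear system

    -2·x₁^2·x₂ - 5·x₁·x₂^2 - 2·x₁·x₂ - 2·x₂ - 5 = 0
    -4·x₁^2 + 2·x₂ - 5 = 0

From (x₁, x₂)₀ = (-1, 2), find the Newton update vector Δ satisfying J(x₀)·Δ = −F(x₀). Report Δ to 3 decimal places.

(0.636, -0.045)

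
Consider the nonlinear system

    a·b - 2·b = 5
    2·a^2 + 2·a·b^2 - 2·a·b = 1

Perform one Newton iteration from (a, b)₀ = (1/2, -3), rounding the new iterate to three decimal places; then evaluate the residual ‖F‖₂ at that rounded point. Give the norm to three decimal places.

At (1/2, -3): F = (-0.500, 11.500).
Jacobian J = [[b, a - 2], [4·a + 2·b^2 - 2·b, 4·a·b - 2·a]].
At the point, J = [[-3.000, -1.500], [26.000, -7.000]] (det J = 60.000).
Solving J·Δ = −F gives Δ = (-0.346, 0.358).
Then the next iterate is (a, b)₁ = (0.154, -2.642).
Re-evaluating at (0.154, -2.642): F = (-0.12287, 2.01106), so ‖F‖₂ = 2.015.

2.015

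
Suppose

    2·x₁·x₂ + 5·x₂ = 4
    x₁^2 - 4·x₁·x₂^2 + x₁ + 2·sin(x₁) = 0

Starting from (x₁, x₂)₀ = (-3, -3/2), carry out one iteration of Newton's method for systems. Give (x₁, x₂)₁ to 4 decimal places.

(-4.3336, 0.0008)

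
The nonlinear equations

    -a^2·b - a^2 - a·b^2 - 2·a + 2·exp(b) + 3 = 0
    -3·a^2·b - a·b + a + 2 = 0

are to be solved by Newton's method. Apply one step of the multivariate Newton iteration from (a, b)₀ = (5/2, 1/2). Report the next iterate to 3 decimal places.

(1.603, 0.507)

At (5/2, 1/2): F = (-8.70256, -6.125).
Jacobian J = [[-2·a·b - 2·a - b^2 - 2, -a^2 - 2·a·b + 2·exp(b)], [-6·a·b - b + 1, -3·a^2 - a]].
At the point, J = [[-9.750, -5.45256], [-7.000, -21.250]] (det J = 169.01960).
Solving J·Δ = −F gives Δ = (-0.897, 0.007).
Then the next iterate is (a, b)₁ = (1.603, 0.507).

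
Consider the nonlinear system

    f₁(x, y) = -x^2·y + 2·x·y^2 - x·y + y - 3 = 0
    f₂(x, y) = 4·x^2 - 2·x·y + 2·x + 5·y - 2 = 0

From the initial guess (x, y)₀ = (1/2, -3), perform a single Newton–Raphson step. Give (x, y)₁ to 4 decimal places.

(0.7909, -0.8727)

At (1/2, -3): F = (5.2500, -12.0000).
Jacobian J = [[-2·x·y + 2·y^2 - y, -x^2 + 4·x·y - x + 1], [8·x - 2·y + 2, -2·x + 5]].
At the point, J = [[24.0000, -5.7500], [12.0000, 4.0000]] (det J = 165.0000).
Solving J·Δ = −F gives Δ = (0.2909, 2.1273).
Then the next iterate is (x, y)₁ = (0.7909, -0.8727).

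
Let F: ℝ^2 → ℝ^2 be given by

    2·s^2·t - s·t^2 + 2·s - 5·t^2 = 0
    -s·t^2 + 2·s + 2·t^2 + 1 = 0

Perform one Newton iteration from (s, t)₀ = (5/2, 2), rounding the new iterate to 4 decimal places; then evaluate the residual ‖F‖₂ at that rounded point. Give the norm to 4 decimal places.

6.3524

At (5/2, 2): F = (0.0000, 4.0000).
Jacobian J = [[4·s·t - t^2 + 2, 2·s^2 - 2·s·t - 10·t], [-t^2 + 2, -2·s·t + 4·t]].
At the point, J = [[18.0000, -17.5000], [-2.0000, -2.0000]] (det J = -71.0000).
Solving J·Δ = −F gives Δ = (0.9859, 1.0141).
Then the next iterate is (s, t)₁ = (3.4859, 3.0141).
Re-evaluating at (3.4859, 3.0141): F = (3.130771, -5.527303), so ‖F‖₂ = 6.3524.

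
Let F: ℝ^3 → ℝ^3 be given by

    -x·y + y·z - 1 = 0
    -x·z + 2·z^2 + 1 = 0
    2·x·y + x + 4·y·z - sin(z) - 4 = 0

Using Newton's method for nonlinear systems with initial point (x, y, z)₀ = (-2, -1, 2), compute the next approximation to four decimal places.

(-3.0133, 0.1277, 0.4973)

At (-2, -1, 2): F = (-5.0000, 13.0000, -10.909297).
Jacobian J = [[-y, -x + z, y], [-z, 0, -x + 4·z], [2·y + 1, 2·x + 4·z, 4·y - cos(z)]].
At the point, J = [[1.0000, 4.0000, -1.0000], [-2.0000, 0.0000, 10.0000], [-1.0000, 4.0000, -3.583853]] (det J = -100.670825).
Solving J·Δ = −F gives Δ = (-1.0133, 1.1277, -1.5027).
Then the next iterate is (x, y, z)₁ = (-3.0133, 0.1277, 0.4973).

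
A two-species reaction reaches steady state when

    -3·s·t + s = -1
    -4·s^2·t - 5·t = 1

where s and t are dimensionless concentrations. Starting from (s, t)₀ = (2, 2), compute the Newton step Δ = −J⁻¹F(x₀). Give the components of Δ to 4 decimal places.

(-0.7931, -0.8391)

At (2, 2): F = (-9.0000, -43.0000).
Jacobian J = [[-3·t + 1, -3·s], [-8·s·t, -4·s^2 - 5]].
At the point, J = [[-5.0000, -6.0000], [-32.0000, -21.0000]] (det J = -87.0000).
Solving J·Δ = −F gives Δ = (-0.7931, -0.8391).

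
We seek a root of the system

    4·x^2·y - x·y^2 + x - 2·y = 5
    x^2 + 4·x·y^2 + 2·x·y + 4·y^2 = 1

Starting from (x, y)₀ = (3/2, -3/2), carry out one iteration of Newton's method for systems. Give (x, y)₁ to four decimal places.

At (3/2, -3/2): F = (-17.3750, 19.2500).
Jacobian J = [[8·x·y - y^2 + 1, 4·x^2 - 2·x·y - 2], [2·x + 4·y^2 + 2·y, 8·x·y + 2·x + 8·y]].
At the point, J = [[-19.2500, 11.5000], [9.0000, -27.0000]] (det J = 416.2500).
Solving J·Δ = −F gives Δ = (-0.5952, 0.5146).
Then the next iterate is (x, y)₁ = (0.9048, -0.9854).

(0.9048, -0.9854)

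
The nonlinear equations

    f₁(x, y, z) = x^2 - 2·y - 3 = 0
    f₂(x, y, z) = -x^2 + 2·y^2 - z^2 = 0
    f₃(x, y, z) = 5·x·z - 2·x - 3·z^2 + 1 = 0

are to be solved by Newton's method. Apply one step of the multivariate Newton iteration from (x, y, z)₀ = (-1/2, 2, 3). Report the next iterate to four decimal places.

(-3.2536, 0.0018, -0.3315)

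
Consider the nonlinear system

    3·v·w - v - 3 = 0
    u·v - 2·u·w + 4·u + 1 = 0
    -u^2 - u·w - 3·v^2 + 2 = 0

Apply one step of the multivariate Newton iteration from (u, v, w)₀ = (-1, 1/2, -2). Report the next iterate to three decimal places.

(-2.022, 1.402, 6.543)

At (-1, 1/2, -2): F = (-6.500, -7.500, -1.750).
Jacobian J = [[0, 3·w - 1, 3·v], [v - 2·w + 4, u, -2·u], [-2·u - w, -6·v, -u]].
At the point, J = [[0.000, -7.000, 1.500], [8.500, -1.000, 2.000], [4.000, -3.000, 1.000]] (det J = -28.750).
Solving J·Δ = −F gives Δ = (-1.022, 0.902, 8.543).
Then the next iterate is (u, v, w)₁ = (-2.022, 1.402, 6.543).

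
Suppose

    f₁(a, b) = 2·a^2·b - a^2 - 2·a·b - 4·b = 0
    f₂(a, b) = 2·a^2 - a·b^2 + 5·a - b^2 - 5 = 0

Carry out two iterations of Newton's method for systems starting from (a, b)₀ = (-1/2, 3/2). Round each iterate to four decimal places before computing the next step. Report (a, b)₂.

(1.6809, -1.7092)

At (-1/2, 3/2): F = (-4.0000, -8.1250).
Jacobian J = [[4·a·b - 2·a - 2·b, 2·a^2 - 2·a - 4], [4·a - b^2 + 5, -2·a·b - 2·b]].
At the point, J = [[-5.0000, -2.5000], [0.7500, -1.5000]] (det J = 9.3750).
Solving J·Δ = −F gives Δ = (1.5267, -4.6533).
Then the next iterate is (a, b)₁ = (1.0267, -3.1533).
Round to (1.0267, -3.1533) and repeat: F = (11.386205, -17.910362), J = [[-8.696772, -3.945174], [-0.836501, 12.781586]].
Δ = (0.6542, 1.4441), so (a, b)₂ = (1.6809, -1.7092).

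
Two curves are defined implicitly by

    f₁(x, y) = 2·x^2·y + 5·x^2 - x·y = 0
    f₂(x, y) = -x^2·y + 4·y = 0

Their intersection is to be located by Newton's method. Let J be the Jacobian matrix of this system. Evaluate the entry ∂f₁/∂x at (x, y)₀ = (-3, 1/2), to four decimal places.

-36.5000

∂f₁/∂x = 4·x·y + 10·x - y.
At (-3, 1/2) this is -36.5000.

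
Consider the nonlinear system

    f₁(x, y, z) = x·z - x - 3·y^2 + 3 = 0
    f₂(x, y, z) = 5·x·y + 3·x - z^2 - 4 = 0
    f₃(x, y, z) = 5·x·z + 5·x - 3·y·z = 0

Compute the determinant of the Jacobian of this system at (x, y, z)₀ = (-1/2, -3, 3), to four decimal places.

-975.5000

J = [[z - 1, -6·y, x], [5·y + 3, 5·x, -2·z], [5·z + 5, -3·z, 5·x - 3·y]].
At the point, J = [[2.0000, 18.0000, -0.5000], [-12.0000, -2.5000, -6.0000], [20.0000, -9.0000, 6.5000]].
det J = -975.5000.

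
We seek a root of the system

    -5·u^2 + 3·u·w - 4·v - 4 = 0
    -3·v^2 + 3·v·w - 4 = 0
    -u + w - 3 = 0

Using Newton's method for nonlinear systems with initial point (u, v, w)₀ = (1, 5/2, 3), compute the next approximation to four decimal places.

(-2.9444, -1.2222, 0.0556)

At (1, 5/2, 3): F = (-10.0000, -0.2500, -1.0000).
Jacobian J = [[-10·u + 3·w, -4, 3·u], [0, -6·v + 3·w, 3·v], [-1, 0, 1]].
At the point, J = [[-1.0000, -4.0000, 3.0000], [0.0000, -6.0000, 7.5000], [-1.0000, 0.0000, 1.0000]] (det J = 18.0000).
Solving J·Δ = −F gives Δ = (-3.9444, -3.7222, -2.9444).
Then the next iterate is (u, v, w)₁ = (-2.9444, -1.2222, 0.0556).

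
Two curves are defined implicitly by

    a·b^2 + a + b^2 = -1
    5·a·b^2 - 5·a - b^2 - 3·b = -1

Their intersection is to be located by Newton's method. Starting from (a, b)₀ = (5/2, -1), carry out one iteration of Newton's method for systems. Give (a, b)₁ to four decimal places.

(-0.5962, -0.8846)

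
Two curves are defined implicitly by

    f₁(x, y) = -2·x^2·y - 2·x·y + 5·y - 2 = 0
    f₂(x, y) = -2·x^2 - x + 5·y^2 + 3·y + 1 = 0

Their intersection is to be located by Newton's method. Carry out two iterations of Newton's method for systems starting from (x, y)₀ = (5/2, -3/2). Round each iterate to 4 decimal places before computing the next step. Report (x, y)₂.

At (5/2, -3/2): F = (16.7500, -7.2500).
Jacobian J = [[-4·x·y - 2·y, -2·x^2 - 2·x + 5], [-4·x - 1, 10·y + 3]].
At the point, J = [[18.0000, -12.5000], [-11.0000, -12.0000]] (det J = -353.5000).
Solving J·Δ = −F gives Δ = (-0.8250, 0.1521).
Then the next iterate is (x, y)₁ = (1.6750, -1.3479).
Round to (1.6750, -1.3479) and repeat: F = (3.339369, -1.245778), J = [[11.726730, -3.961250], [-7.7000, -10.4790]].
Δ = (-0.2603, 0.0724), so (x, y)₂ = (1.4147, -1.2755).

(1.4147, -1.2755)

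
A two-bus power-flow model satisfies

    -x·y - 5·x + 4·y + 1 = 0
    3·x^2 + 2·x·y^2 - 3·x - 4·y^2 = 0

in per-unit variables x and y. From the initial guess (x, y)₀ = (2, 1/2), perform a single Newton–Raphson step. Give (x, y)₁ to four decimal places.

At (2, 1/2): F = (-8.0000, 6.0000).
Jacobian J = [[-y - 5, -x + 4], [6·x + 2·y^2 - 3, 4·x·y - 8·y]].
At the point, J = [[-5.5000, 2.0000], [9.5000, 0.0000]] (det J = -19.0000).
Solving J·Δ = −F gives Δ = (-0.6316, 2.2632).
Then the next iterate is (x, y)₁ = (1.3684, 2.7632).

(1.3684, 2.7632)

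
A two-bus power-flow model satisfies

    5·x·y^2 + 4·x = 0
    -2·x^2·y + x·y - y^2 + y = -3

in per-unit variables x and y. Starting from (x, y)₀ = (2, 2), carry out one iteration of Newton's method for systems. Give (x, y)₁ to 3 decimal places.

At (2, 2): F = (48.000, -11.000).
Jacobian J = [[5·y^2 + 4, 10·x·y], [-4·x·y + y, -2·x^2 + x - 2·y + 1]].
At the point, J = [[24.000, 40.000], [-14.000, -9.000]] (det J = 344.000).
Solving J·Δ = −F gives Δ = (-0.023, -1.186).
Then the next iterate is (x, y)₁ = (1.977, 0.814).

(1.977, 0.814)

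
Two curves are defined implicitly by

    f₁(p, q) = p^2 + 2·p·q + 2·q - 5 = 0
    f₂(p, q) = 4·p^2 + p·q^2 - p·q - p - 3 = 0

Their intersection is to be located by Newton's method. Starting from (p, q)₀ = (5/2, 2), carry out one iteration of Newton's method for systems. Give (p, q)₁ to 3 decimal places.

(1.781, 0.745)

At (5/2, 2): F = (15.250, 24.500).
Jacobian J = [[2·p + 2·q, 2·p + 2], [8·p + q^2 - q - 1, 2·p·q - p]].
At the point, J = [[9.000, 7.000], [21.000, 7.500]] (det J = -79.500).
Solving J·Δ = −F gives Δ = (-0.719, -1.255).
Then the next iterate is (p, q)₁ = (1.781, 0.745).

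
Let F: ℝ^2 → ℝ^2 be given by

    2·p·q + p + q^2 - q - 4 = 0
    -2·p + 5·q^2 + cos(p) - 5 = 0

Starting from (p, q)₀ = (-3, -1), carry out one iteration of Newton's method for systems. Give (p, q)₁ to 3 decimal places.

(2.214, -1.468)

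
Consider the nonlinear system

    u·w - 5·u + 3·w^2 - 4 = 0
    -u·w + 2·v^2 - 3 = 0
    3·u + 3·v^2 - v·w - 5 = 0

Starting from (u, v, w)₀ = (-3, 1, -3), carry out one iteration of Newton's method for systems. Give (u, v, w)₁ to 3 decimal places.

(-6.567, 3.478, 0.597)

At (-3, 1, -3): F = (47.000, -10.000, -8.000).
Jacobian J = [[w - 5, 0, u + 6·w], [-w, 4·v, -u], [3, 6·v - w, -v]].
At the point, J = [[-8.000, 0.000, -21.000], [3.000, 4.000, 3.000], [3.000, 9.000, -1.000]] (det J = -67.000).
Solving J·Δ = −F gives Δ = (-3.567, 2.478, 3.597).
Then the next iterate is (u, v, w)₁ = (-6.567, 3.478, 0.597).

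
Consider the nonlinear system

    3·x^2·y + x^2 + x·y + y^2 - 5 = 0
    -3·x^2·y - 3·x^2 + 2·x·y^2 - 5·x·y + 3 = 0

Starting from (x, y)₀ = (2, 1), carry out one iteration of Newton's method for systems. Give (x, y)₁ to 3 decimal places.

(0.784, 1.418)

At (2, 1): F = (14.000, -27.000).
Jacobian J = [[6·x·y + 2·x + y, 3·x^2 + x + 2·y], [-6·x·y - 6·x + 2·y^2 - 5·y, -3·x^2 + 4·x·y - 5·x]].
At the point, J = [[17.000, 16.000], [-27.000, -14.000]] (det J = 194.000).
Solving J·Δ = −F gives Δ = (-1.216, 0.418).
Then the next iterate is (x, y)₁ = (0.784, 1.418).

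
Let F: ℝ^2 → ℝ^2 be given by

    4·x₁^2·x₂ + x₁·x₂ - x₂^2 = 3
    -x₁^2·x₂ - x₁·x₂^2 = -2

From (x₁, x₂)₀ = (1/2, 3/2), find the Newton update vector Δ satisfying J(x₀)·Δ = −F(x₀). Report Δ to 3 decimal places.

(0.320, -0.400)

At (1/2, 3/2): F = (-3.000, 0.500).
Jacobian J = [[8·x₁·x₂ + x₂, 4·x₁^2 + x₁ - 2·x₂], [-2·x₁·x₂ - x₂^2, -x₁^2 - 2·x₁·x₂]].
At the point, J = [[7.500, -1.500], [-3.750, -1.750]] (det J = -18.750).
Solving J·Δ = −F gives Δ = (0.320, -0.400).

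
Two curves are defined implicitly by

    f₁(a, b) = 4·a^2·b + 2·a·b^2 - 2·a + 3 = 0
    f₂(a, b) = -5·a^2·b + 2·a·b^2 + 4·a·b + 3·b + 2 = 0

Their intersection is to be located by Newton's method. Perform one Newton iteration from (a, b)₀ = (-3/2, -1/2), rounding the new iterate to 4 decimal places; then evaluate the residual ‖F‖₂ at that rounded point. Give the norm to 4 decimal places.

At (-3/2, -1/2): F = (0.7500, 8.3750).
Jacobian J = [[8·a·b + 2·b^2 - 2, 4·a^2 + 4·a·b], [-10·a·b + 2·b^2 + 4·b, -5·a^2 + 4·a·b + 4·a + 3]].
At the point, J = [[4.5000, 12.0000], [-9.0000, -11.2500]] (det J = 57.3750).
Solving J·Δ = −F gives Δ = (1.8987, -0.7745).
Then the next iterate is (a, b)₁ = (0.3987, -1.2745).
Re-evaluating at (0.3987, -1.2745): F = (2.687470, -1.547832), so ‖F‖₂ = 3.1013.

3.1013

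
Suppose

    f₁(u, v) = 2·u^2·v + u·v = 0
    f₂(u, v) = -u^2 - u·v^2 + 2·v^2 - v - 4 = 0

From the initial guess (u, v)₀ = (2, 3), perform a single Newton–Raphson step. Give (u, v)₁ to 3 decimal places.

At (2, 3): F = (30.000, -11.000).
Jacobian J = [[4·u·v + v, 2·u^2 + u], [-2·u - v^2, -2·u·v + 4·v - 1]].
At the point, J = [[27.000, 10.000], [-13.000, -1.000]] (det J = 103.000).
Solving J·Δ = −F gives Δ = (-0.777, -0.903).
Then the next iterate is (u, v)₁ = (1.223, 2.097).

(1.223, 2.097)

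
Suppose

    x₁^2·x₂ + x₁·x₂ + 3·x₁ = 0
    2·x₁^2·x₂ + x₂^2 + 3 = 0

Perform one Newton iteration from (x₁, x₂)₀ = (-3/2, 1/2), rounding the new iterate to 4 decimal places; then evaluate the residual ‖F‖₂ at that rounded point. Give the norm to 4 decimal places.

At (-3/2, 1/2): F = (-4.1250, 5.5000).
Jacobian J = [[2·x₁·x₂ + x₂ + 3, x₁^2 + x₁], [4·x₁·x₂, 2·x₁^2 + 2·x₂]].
At the point, J = [[2.0000, 0.7500], [-3.0000, 5.5000]] (det J = 13.2500).
Solving J·Δ = −F gives Δ = (2.0236, 0.1038).
Then the next iterate is (x₁, x₂)₁ = (0.5236, 0.6038).
Re-evaluating at (0.5236, 0.6038): F = (2.052486, 3.695646), so ‖F‖₂ = 4.2274.

4.2274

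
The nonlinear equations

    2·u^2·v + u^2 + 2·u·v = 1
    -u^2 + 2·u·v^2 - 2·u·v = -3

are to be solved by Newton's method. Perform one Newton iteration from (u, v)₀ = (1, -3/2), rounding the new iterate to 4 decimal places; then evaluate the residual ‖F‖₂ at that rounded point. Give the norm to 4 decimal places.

At (1, -3/2): F = (-6.0000, 9.5000).
Jacobian J = [[4·u·v + 2·u + 2·v, 2·u^2 + 2·u], [-2·u + 2·v^2 - 2·v, 4·u·v - 2·u]].
At the point, J = [[-7.0000, 4.0000], [5.5000, -8.0000]] (det J = 34.0000).
Solving J·Δ = −F gives Δ = (-0.2941, 0.9853).
Then the next iterate is (u, v)₁ = (0.7059, -0.5147).
Re-evaluating at (0.7059, -0.5147): F = (-1.741303, 3.602367), so ‖F‖₂ = 4.0011.

4.0011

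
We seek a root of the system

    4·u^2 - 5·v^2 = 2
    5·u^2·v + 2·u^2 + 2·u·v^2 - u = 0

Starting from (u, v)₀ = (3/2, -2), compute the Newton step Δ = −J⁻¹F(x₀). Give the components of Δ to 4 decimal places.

(-0.4826, 0.9396)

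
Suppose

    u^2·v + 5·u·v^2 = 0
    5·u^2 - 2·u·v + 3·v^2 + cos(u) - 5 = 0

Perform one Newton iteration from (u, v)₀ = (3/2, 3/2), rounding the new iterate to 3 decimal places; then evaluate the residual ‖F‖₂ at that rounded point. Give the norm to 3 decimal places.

At (3/2, 3/2): F = (20.250, 8.57074).
Jacobian J = [[2·u·v + 5·v^2, u^2 + 10·u·v], [10·u - 2·v - sin(u), -2·u + 6·v]].
At the point, J = [[15.750, 24.750], [11.00251, 6.000]] (det J = -177.81200).
Solving J·Δ = −F gives Δ = (-0.510, -0.494).
Then the next iterate is (u, v)₁ = (0.990, 1.006).
Re-evaluating at (0.990, 1.006): F = (5.99556, 1.49342), so ‖F‖₂ = 6.179.

6.179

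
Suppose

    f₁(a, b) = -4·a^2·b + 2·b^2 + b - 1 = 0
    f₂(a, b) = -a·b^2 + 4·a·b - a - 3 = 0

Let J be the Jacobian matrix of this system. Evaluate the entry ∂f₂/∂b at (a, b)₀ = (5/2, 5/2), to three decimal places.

∂f₂/∂b = -2·a·b + 4·a.
At (5/2, 5/2) this is -2.500.

-2.500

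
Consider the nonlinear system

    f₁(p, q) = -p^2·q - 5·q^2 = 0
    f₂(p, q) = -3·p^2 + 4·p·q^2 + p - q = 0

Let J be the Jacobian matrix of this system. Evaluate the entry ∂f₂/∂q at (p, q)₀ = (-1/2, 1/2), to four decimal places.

∂f₂/∂q = 8·p·q - 1.
At (-1/2, 1/2) this is -3.0000.

-3.0000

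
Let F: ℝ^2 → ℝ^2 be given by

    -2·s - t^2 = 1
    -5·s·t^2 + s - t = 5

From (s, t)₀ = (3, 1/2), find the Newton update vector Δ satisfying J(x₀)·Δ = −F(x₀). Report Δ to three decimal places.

At (3, 1/2): F = (-7.250, -6.250).
Jacobian J = [[-2, -2·t], [-5·t^2 + 1, -10·s·t - 1]].
At the point, J = [[-2.000, -1.000], [-0.250, -16.000]] (det J = 31.750).
Solving J·Δ = −F gives Δ = (-3.457, -0.337).

(-3.457, -0.337)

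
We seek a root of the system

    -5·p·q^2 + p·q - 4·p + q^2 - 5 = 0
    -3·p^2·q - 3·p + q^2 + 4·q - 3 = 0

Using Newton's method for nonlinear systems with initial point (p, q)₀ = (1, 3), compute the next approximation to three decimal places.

(0.806, 1.561)

At (1, 3): F = (-42.000, 6.000).
Jacobian J = [[-5·q^2 + q - 4, -10·p·q + p + 2·q], [-6·p·q - 3, -3·p^2 + 2·q + 4]].
At the point, J = [[-46.000, -23.000], [-21.000, 7.000]] (det J = -805.000).
Solving J·Δ = −F gives Δ = (-0.194, -1.439).
Then the next iterate is (p, q)₁ = (0.806, 1.561).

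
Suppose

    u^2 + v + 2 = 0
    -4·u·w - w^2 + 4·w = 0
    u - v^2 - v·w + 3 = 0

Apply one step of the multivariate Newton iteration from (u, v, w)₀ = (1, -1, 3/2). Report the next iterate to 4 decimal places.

At (1, -1, 3/2): F = (2.0000, -2.2500, 4.5000).
Jacobian J = [[2·u, 1, 0], [-4·w, 0, -4·u - 2·w + 4], [1, -2·v - w, -v]].
At the point, J = [[2.0000, 1.0000, 0.0000], [-6.0000, 0.0000, -3.0000], [1.0000, 0.5000, 1.0000]] (det J = 6.0000).
Solving J·Δ = −F gives Δ = (1.3750, -4.7500, -3.5000).
Then the next iterate is (u, v, w)₁ = (2.3750, -5.7500, -2.0000).

(2.3750, -5.7500, -2.0000)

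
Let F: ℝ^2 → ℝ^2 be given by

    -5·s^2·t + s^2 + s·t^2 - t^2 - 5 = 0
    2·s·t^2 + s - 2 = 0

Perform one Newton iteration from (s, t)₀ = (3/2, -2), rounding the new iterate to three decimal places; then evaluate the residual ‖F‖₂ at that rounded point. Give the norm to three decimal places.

At (3/2, -2): F = (21.750, 11.500).
Jacobian J = [[-10·s·t + 2·s + t^2, -5·s^2 + 2·s·t - 2·t], [2·t^2 + 1, 4·s·t]].
At the point, J = [[37.000, -13.250], [9.000, -12.000]] (det J = -324.750).
Solving J·Δ = −F gives Δ = (-0.334, 0.707).
Then the next iterate is (s, t)₁ = (1.166, -1.293).
Re-evaluating at (1.166, -1.293): F = (5.42661, 3.06475), so ‖F‖₂ = 6.232.

6.232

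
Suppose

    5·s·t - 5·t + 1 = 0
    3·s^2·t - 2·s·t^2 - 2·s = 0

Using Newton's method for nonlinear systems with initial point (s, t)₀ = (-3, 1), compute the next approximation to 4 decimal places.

(-2.8408, 0.0898)

At (-3, 1): F = (-19.0000, 39.0000).
Jacobian J = [[5·t, 5·s - 5], [6·s·t - 2·t^2 - 2, 3·s^2 - 4·s·t]].
At the point, J = [[5.0000, -20.0000], [-22.0000, 39.0000]] (det J = -245.0000).
Solving J·Δ = −F gives Δ = (0.1592, -0.9102).
Then the next iterate is (s, t)₁ = (-2.8408, 0.0898).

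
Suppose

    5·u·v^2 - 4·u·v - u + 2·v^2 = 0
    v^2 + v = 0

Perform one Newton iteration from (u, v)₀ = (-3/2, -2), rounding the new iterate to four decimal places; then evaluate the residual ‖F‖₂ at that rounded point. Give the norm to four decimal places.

9.5140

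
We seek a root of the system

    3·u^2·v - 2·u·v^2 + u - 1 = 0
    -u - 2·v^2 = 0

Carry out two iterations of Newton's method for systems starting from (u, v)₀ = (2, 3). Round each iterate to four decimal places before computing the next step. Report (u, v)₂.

(0.5302, 0.6171)

At (2, 3): F = (1.0000, -20.0000).
Jacobian J = [[6·u·v - 2·v^2 + 1, 3·u^2 - 4·u·v], [-1, -4·v]].
At the point, J = [[19.0000, -12.0000], [-1.0000, -12.0000]] (det J = -240.0000).
Solving J·Δ = −F gives Δ = (-1.0500, -1.5792).
Then the next iterate is (u, v)₁ = (0.9500, 1.4208).
Round to (0.9500, 1.4208) and repeat: F = (-0.038662, -4.987345), J = [[5.061215, -2.691540], [-1.0000, -5.6832]].
Δ = (-0.4198, -0.8037), so (u, v)₂ = (0.5302, 0.6171).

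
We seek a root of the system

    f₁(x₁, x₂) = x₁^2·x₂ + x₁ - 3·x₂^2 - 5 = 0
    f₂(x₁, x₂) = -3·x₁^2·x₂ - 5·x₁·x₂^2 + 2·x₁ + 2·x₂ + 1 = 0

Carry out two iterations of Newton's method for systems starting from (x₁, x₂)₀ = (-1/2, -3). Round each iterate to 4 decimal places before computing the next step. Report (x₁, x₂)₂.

At (-1/2, -3): F = (-33.2500, 18.7500).
Jacobian J = [[2·x₁·x₂ + 1, x₁^2 - 6·x₂], [-6·x₁·x₂ - 5·x₂^2 + 2, -3·x₁^2 - 10·x₁·x₂ + 2]].
At the point, J = [[4.0000, 18.2500], [-52.0000, -13.7500]] (det J = 894.0000).
Solving J·Δ = −F gives Δ = (-0.1286, 1.8501).
Then the next iterate is (x₁, x₂)₁ = (-0.6286, -1.1499).
Round to (-0.6286, -1.1499) and repeat: F = (-10.049779, 2.962002), J = [[2.445654, 7.294538], [-8.948313, -6.413685]].
Δ = (-0.8641, 1.6674), so (x₁, x₂)₂ = (-1.4927, 0.5175).

(-1.4927, 0.5175)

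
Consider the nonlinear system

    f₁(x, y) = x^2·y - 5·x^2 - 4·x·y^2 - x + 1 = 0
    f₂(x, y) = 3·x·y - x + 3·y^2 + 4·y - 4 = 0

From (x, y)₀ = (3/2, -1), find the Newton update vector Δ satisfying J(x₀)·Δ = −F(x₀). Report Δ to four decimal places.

(213.5000, 346.0000)

At (3/2, -1): F = (-20.0000, -11.0000).
Jacobian J = [[2·x·y - 10·x - 4·y^2 - 1, x^2 - 8·x·y], [3·y - 1, 3·x + 6·y + 4]].
At the point, J = [[-23.0000, 14.2500], [-4.0000, 2.5000]] (det J = -0.5000).
Solving J·Δ = −F gives Δ = (213.5000, 346.0000).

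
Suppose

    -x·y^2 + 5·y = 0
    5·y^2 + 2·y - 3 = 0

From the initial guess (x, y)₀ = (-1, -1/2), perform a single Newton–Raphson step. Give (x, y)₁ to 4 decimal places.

(-24.6667, -1.4167)

At (-1, -1/2): F = (-2.2500, -2.7500).
Jacobian J = [[-y^2, -2·x·y + 5], [0, 10·y + 2]].
At the point, J = [[-0.2500, 4.0000], [0.0000, -3.0000]] (det J = 0.7500).
Solving J·Δ = −F gives Δ = (-23.6667, -0.9167).
Then the next iterate is (x, y)₁ = (-24.6667, -1.4167).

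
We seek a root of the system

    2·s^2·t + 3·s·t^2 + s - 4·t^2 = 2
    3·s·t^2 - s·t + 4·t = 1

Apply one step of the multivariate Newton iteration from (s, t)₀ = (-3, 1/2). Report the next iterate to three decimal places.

At (-3, 1/2): F = (0.750, 0.250).
Jacobian J = [[4·s·t + 3·t^2 + 1, 2·s^2 + 6·s·t - 8·t], [3·t^2 - t, 6·s·t - s + 4]].
At the point, J = [[-4.250, 5.000], [0.250, -2.000]] (det J = 7.250).
Solving J·Δ = −F gives Δ = (0.379, 0.172).
Then the next iterate is (s, t)₁ = (-2.621, 0.672).

(-2.621, 0.672)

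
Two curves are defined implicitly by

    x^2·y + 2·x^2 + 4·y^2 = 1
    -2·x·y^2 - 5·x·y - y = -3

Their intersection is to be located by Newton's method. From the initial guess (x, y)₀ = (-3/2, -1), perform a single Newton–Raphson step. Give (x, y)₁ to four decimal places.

(-1.4841, -0.0952)

At (-3/2, -1): F = (5.2500, -0.5000).
Jacobian J = [[2·x·y + 4·x, x^2 + 8·y], [-2·y^2 - 5·y, -4·x·y - 5·x - 1]].
At the point, J = [[-3.0000, -5.7500], [3.0000, 0.5000]] (det J = 15.7500).
Solving J·Δ = −F gives Δ = (0.0159, 0.9048).
Then the next iterate is (x, y)₁ = (-1.4841, -0.0952).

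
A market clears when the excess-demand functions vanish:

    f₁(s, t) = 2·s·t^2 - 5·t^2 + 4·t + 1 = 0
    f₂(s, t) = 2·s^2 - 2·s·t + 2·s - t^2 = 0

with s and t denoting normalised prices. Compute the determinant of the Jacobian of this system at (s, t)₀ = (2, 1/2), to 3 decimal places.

-29.500

J = [[2·t^2, 4·s·t - 10·t + 4], [4·s - 2·t + 2, -2·s - 2·t]].
At the point, J = [[0.500, 3.000], [9.000, -5.000]].
det J = -29.500.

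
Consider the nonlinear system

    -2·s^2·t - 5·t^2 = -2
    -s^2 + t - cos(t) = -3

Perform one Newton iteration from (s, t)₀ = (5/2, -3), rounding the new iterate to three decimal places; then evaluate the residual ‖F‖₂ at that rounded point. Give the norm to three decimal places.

1.777

At (5/2, -3): F = (-5.500, -5.26001).
Jacobian J = [[-4·s·t, -2·s^2 - 10·t], [-2·s, sin(t) + 1]].
At the point, J = [[30.000, 17.500], [-5.000, 0.85888]] (det J = 113.26640).
Solving J·Δ = −F gives Δ = (-0.771, 1.636).
Then the next iterate is (s, t)₁ = (1.729, -1.364).
Re-evaluating at (1.729, -1.364): F = (0.85272, -1.55877), so ‖F‖₂ = 1.777.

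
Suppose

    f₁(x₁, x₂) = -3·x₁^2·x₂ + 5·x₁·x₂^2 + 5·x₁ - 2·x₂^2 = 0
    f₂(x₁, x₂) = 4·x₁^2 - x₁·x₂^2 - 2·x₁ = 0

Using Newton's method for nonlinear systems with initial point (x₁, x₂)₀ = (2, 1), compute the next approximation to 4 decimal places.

(0.5455, -1.2273)

At (2, 1): F = (6.0000, 10.0000).
Jacobian J = [[-6·x₁·x₂ + 5·x₂^2 + 5, -3·x₁^2 + 10·x₁·x₂ - 4·x₂], [8·x₁ - x₂^2 - 2, -2·x₁·x₂]].
At the point, J = [[-2.0000, 4.0000], [13.0000, -4.0000]] (det J = -44.0000).
Solving J·Δ = −F gives Δ = (-1.4545, -2.2273).
Then the next iterate is (x₁, x₂)₁ = (0.5455, -1.2273).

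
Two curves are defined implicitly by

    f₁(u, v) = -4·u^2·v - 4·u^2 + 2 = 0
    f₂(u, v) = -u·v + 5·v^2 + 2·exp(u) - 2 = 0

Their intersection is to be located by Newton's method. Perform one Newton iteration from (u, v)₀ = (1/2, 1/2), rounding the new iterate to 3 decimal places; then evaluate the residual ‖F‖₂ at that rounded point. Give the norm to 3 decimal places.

2.175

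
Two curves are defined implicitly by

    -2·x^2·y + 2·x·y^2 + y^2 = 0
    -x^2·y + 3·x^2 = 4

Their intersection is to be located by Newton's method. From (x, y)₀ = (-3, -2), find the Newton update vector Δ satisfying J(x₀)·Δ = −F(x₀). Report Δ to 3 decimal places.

(1.108, 0.863)

At (-3, -2): F = (16.000, 41.000).
Jacobian J = [[-4·x·y + 2·y^2, -2·x^2 + 4·x·y + 2·y], [-2·x·y + 6·x, -x^2]].
At the point, J = [[-16.000, 2.000], [-30.000, -9.000]] (det J = 204.000).
Solving J·Δ = −F gives Δ = (1.108, 0.863).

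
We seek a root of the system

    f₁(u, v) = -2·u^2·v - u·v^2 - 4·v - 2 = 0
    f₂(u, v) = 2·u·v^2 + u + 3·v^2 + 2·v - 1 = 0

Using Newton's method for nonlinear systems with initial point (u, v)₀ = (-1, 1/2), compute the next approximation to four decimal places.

(0.4118, 0.0441)

At (-1, 1/2): F = (-4.7500, -0.7500).
Jacobian J = [[-4·u·v - v^2, -2·u^2 - 2·u·v - 4], [2·v^2 + 1, 4·u·v + 6·v + 2]].
At the point, J = [[1.7500, -5.0000], [1.5000, 3.0000]] (det J = 12.7500).
Solving J·Δ = −F gives Δ = (1.4118, -0.4559).
Then the next iterate is (u, v)₁ = (0.4118, 0.0441).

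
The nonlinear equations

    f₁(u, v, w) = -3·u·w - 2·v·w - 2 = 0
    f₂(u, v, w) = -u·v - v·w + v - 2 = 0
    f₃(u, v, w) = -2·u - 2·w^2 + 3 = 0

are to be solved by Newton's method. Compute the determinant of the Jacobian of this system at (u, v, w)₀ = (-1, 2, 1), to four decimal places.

18.0000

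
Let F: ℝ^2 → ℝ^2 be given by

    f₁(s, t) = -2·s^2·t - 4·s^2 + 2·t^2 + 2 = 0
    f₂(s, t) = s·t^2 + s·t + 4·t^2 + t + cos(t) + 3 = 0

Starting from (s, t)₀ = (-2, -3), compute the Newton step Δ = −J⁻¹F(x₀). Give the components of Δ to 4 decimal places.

At (-2, -3): F = (28.0000, 23.010008).
Jacobian J = [[-4·s·t - 8·s, -2·s^2 + 4·t], [t^2 + t, 2·s·t + s + 8·t - sin(t) + 1]].
At the point, J = [[-8.0000, -20.0000], [6.0000, -12.858880]] (det J = 222.871040).
Solving J·Δ = −F gives Δ = (-0.4494, 1.5797).

(-0.4494, 1.5797)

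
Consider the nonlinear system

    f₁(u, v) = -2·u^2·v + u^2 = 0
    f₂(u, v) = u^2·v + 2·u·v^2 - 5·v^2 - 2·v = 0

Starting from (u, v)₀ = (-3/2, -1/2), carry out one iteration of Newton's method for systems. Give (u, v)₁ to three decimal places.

At (-3/2, -1/2): F = (4.500, -2.125).
Jacobian J = [[-4·u·v + 2·u, -2·u^2], [2·u·v + 2·v^2, u^2 + 4·u·v - 10·v - 2]].
At the point, J = [[-6.000, -4.500], [2.000, 8.250]] (det J = -40.500).
Solving J·Δ = −F gives Δ = (0.681, 0.093).
Then the next iterate is (u, v)₁ = (-0.819, -0.407).

(-0.819, -0.407)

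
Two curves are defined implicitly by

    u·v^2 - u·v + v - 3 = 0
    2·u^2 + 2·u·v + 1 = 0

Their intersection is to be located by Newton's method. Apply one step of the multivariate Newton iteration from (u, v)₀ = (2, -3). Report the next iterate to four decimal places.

At (2, -3): F = (18.0000, -3.0000).
Jacobian J = [[v^2 - v, 2·u·v - u + 1], [4·u + 2·v, 2·u]].
At the point, J = [[12.0000, -13.0000], [2.0000, 4.0000]] (det J = 74.0000).
Solving J·Δ = −F gives Δ = (-0.4459, 0.9730).
Then the next iterate is (u, v)₁ = (1.5541, -2.0270).

(1.5541, -2.0270)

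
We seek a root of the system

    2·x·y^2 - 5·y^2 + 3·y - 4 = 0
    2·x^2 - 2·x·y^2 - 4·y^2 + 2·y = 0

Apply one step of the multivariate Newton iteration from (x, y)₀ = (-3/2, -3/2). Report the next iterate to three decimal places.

At (-3/2, -3/2): F = (-26.500, -0.750).
Jacobian J = [[2·y^2, 4·x·y - 10·y + 3], [4·x - 2·y^2, -4·x·y - 8·y + 2]].
At the point, J = [[4.500, 27.000], [-10.500, 5.000]] (det J = 306.000).
Solving J·Δ = −F gives Δ = (0.367, 0.920).
Then the next iterate is (x, y)₁ = (-1.133, -0.580).

(-1.133, -0.580)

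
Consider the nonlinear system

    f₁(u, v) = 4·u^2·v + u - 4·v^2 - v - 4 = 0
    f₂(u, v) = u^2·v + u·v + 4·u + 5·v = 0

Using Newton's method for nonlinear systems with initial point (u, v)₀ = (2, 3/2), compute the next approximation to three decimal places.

At (2, 3/2): F = (11.500, 24.500).
Jacobian J = [[8·u·v + 1, 4·u^2 - 8·v - 1], [2·u·v + v + 4, u^2 + u + 5]].
At the point, J = [[25.000, 3.000], [11.500, 11.000]] (det J = 240.500).
Solving J·Δ = −F gives Δ = (-0.220, -1.997).
Then the next iterate is (u, v)₁ = (1.780, -0.497).

(1.780, -0.497)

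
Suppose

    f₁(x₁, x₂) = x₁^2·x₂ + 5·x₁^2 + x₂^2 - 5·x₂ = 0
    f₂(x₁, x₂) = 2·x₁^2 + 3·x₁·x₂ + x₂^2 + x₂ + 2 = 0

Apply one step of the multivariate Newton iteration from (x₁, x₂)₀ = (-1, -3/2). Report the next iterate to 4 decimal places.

(-1.0612, 0.4541)

At (-1, -3/2): F = (13.2500, 9.2500).
Jacobian J = [[2·x₁·x₂ + 10·x₁, x₁^2 + 2·x₂ - 5], [4·x₁ + 3·x₂, 3·x₁ + 2·x₂ + 1]].
At the point, J = [[-7.0000, -7.0000], [-8.5000, -5.0000]] (det J = -24.5000).
Solving J·Δ = −F gives Δ = (-0.0612, 1.9541).
Then the next iterate is (x₁, x₂)₁ = (-1.0612, 0.4541).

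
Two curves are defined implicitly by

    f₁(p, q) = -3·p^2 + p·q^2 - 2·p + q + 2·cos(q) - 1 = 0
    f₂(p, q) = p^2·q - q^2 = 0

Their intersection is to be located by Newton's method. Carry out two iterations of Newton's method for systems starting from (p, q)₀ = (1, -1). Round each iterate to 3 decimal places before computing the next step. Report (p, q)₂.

At (1, -1): F = (-4.91940, -2.000).
Jacobian J = [[-6·p + q^2 - 2, 2·p·q - 2·sin(q) + 1], [2·p·q, p^2 - 2·q]].
At the point, J = [[-7.000, 0.68294], [-2.000, 3.000]] (det J = -19.63412).
Solving J·Δ = −F gives Δ = (-0.682, 0.212).
Then the next iterate is (p, q)₁ = (0.318, -0.788).
Round to (0.318, -0.788) and repeat: F = (-1.11938, -0.70063), J = [[-3.28706, 1.91672], [-0.50117, 1.67712]].
Δ = (-0.117, 0.383), so (p, q)₂ = (0.201, -0.405).

(0.201, -0.405)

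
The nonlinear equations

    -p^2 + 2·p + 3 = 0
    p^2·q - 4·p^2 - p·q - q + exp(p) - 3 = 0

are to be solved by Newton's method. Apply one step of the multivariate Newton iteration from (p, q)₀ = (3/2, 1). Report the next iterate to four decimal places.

At (3/2, 1): F = (3.7500, -7.768311).
Jacobian J = [[-2·p + 2, 0], [2·p·q - 8·p - q + exp(p), p^2 - p - 1]].
At the point, J = [[-1.0000, 0.0000], [-5.518311, -0.2500]] (det J = 0.2500).
Solving J·Δ = −F gives Δ = (3.7500, -113.8479).
Then the next iterate is (p, q)₁ = (5.2500, -112.8479).

(5.2500, -112.8479)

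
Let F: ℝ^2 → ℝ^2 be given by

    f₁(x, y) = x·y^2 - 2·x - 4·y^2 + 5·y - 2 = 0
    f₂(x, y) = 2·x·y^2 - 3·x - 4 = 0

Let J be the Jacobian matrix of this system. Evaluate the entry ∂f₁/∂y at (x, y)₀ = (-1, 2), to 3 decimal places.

-15.000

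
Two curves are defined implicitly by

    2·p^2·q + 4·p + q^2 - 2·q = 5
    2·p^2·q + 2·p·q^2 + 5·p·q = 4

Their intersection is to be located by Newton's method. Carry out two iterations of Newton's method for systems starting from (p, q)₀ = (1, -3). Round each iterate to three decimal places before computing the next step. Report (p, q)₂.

At (1, -3): F = (8.000, -7.000).
Jacobian J = [[4·p·q + 4, 2·p^2 + 2·q - 2], [4·p·q + 2·q^2 + 5·q, 2·p^2 + 4·p·q + 5·p]].
At the point, J = [[-8.000, -6.000], [-9.000, -5.000]] (det J = -14.000).
Solving J·Δ = −F gives Δ = (-5.857, 9.143).
Then the next iterate is (p, q)₁ = (-4.857, 6.143).
Round to (-4.857, 6.143) and repeat: F = (290.85471, -229.92236), J = [[-115.34620, 57.46690], [-13.15831, -96.45031]].
Δ = (1.249, -2.554), so (p, q)₂ = (-3.608, 3.589).

(-3.608, 3.589)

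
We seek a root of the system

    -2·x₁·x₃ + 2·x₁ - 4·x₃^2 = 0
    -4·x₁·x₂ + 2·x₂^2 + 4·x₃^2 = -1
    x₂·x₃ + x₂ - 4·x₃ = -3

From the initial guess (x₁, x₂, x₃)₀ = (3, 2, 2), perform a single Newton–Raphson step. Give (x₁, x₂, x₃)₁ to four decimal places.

At (3, 2, 2): F = (-22.0000, 1.0000, 1.0000).
Jacobian J = [[-2·x₃ + 2, 0, -2·x₁ - 8·x₃], [-4·x₂, -4·x₁ + 4·x₂, 8·x₃], [0, x₃ + 1, x₂ - 4]].
At the point, J = [[-2.0000, 0.0000, -22.0000], [-8.0000, -4.0000, 16.0000], [0.0000, 3.0000, -2.0000]] (det J = 608.0000).
Solving J·Δ = −F gives Δ = (-1.1941, -0.9276, -0.8914).
Then the next iterate is (x₁, x₂, x₃)₁ = (1.8059, 1.0724, 1.1086).

(1.8059, 1.0724, 1.1086)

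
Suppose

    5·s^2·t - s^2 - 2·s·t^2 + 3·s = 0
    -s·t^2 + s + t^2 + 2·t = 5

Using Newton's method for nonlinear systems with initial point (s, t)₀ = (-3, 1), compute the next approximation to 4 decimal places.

(-1.0696, 1.2000)

At (-3, 1): F = (33.0000, -2.0000).
Jacobian J = [[10·s·t - 2·s - 2·t^2 + 3, 5·s^2 - 4·s·t], [-t^2 + 1, -2·s·t + 2·t + 2]].
At the point, J = [[-23.0000, 57.0000], [0.0000, 10.0000]] (det J = -230.0000).
Solving J·Δ = −F gives Δ = (1.9304, 0.2000).
Then the next iterate is (s, t)₁ = (-1.0696, 1.2000).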